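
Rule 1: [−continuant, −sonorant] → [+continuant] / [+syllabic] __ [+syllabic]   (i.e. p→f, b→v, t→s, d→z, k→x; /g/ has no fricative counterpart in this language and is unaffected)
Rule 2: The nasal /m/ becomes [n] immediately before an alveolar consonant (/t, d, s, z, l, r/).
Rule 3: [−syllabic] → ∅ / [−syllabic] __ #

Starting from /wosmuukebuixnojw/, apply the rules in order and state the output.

Rule 1 (intervocalic spirantization): /k/ is a stop between vowels /u/ and /e/, so it spirantizes to the fricative [x]. /b/ is a stop between vowels /e/ and /u/, so it spirantizes to the fricative [v]. /wosmuukebuixnojw/ → wosmuuxevuixnojw.
Rule 2 (nasal place assimilation): no segment meets the environment; /wosmuuxevuixnojw/ is unchanged.
Rule 3 (final cluster simplification): /w/ is the second consonant of a word-final cluster /jw/, so it deletes. /wosmuuxevuixnojw/ → wosmuuxevuixnoj.

wosmuuxevuixnoj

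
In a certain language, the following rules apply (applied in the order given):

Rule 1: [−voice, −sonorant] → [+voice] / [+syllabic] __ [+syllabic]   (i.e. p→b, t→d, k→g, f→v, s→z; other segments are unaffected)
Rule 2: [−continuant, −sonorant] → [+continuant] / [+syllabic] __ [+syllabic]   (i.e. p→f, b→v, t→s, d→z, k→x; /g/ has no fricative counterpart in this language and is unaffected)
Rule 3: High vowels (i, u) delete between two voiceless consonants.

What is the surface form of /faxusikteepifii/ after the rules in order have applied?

faxuzikteevivii

Rule 1 (intervocalic voicing): /s/ is a voiceless obstruent between vowels /u/ and /i/, so it voices to [z]. /p/ is a voiceless obstruent between vowels /e/ and /i/, so it voices to [b]. /f/ is a voiceless obstruent between vowels /i/ and /i/, so it voices to [v]. /faxusikteepifii/ → faxuzikteebivii.
Rule 2 (intervocalic spirantization): /b/ is a stop between vowels /e/ and /i/, so it spirantizes to the fricative [v]. /faxuzikteebivii/ → faxuzikteevivii.
Rule 3 (high vowel syncope): no segment meets the environment; /faxuzikteevivii/ is unchanged.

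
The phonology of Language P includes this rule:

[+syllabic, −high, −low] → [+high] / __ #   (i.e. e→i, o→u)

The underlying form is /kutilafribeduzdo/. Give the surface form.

Scanning /kutilafribeduzdo/: /e/ at position 11 is not in the conditioning environment; /o/ is a mid vowel in word-final position, so it raises to [u].
Result: [kutilafribeduzdu].

kutilafribeduzdu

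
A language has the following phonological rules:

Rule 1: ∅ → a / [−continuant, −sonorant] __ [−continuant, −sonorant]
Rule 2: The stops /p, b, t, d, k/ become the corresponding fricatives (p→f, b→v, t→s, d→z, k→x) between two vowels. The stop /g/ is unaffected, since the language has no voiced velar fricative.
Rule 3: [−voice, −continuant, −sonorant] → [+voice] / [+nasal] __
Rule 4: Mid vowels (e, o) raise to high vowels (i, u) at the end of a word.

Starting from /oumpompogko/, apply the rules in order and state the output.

Rule 1 (stop-cluster a-epenthesis): /g/ and /k/ form a stop–stop cluster, so [a] is inserted between them. /oumpompogko/ → oumpompogako.
Rule 2 (intervocalic spirantization): /k/ is a stop between vowels /a/ and /o/, so it spirantizes to the fricative [x]. /oumpompogako/ → oumpompogaxo.
Rule 3 (post-nasal voicing): /p/ is a voiceless stop immediately after the nasal /m/, so it voices to [b]. /p/ is a voiceless stop immediately after the nasal /m/, so it voices to [b]. /oumpompogaxo/ → oumbombogaxo.
Rule 4 (final vowel raising): /o/ is a mid vowel in word-final position, so it raises to [u]. /oumbombogaxo/ → oumbombogaxu.

oumbombogaxu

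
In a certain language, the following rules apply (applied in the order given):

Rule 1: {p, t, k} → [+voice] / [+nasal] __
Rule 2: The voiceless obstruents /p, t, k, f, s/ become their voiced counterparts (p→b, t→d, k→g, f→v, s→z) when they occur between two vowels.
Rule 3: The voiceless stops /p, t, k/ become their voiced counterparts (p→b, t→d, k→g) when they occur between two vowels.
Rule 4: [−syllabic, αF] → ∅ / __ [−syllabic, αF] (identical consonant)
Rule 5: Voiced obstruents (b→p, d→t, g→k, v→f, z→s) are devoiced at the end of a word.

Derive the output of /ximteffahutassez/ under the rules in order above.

ximdefahudases

Rule 1 (post-nasal voicing): /t/ is a voiceless stop immediately after the nasal /m/, so it voices to [d]. /ximteffahutassez/ → ximdeffahutassez.
Rule 2 (intervocalic voicing): /t/ is a voiceless obstruent between vowels /u/ and /a/, so it voices to [d]. /ximdeffahutassez/ → ximdeffahudassez.
Rule 3 (intervocalic voicing): no segment meets the environment; /ximdeffahudassez/ is unchanged.
Rule 4 (degemination): /ff/ is a geminate; the first /f/ deletes. /ss/ is a geminate; the first /s/ deletes. /ximdeffahudassez/ → ximdefahudasez.
Rule 5 (final devoicing): /z/ is a voiced obstruent in word-final position, so it devoices to [s]. /ximdefahudasez/ → ximdefahudases.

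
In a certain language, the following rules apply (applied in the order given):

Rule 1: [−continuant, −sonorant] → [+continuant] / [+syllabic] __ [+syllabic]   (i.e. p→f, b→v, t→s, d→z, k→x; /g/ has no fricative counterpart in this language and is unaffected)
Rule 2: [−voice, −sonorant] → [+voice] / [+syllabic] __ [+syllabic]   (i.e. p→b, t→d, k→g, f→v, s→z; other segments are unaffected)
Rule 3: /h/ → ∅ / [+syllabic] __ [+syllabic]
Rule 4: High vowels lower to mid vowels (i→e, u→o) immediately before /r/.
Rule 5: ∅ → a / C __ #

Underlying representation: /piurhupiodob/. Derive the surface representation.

Rule 1 (intervocalic spirantization): /p/ is a stop between vowels /u/ and /i/, so it spirantizes to the fricative [f]. /d/ is a stop between vowels /o/ and /o/, so it spirantizes to the fricative [z]. /piurhupiodob/ → piurhufiozob.
Rule 2 (intervocalic voicing): /f/ is a voiceless obstruent between vowels /u/ and /i/, so it voices to [v]. /piurhufiozob/ → piurhuviozob.
Rule 3 (intervocalic h-deletion): no segment meets the environment; /piurhuviozob/ is unchanged.
Rule 4 (pre-rhotic lowering): /u/ is a high vowel immediately before /r/, so it lowers to [o]. /piurhuviozob/ → piorhuviozob.
Rule 5 (final a-epenthesis): the form ends in the consonant /b/, so [a] is inserted word-finally. /piorhuviozob/ → piorhuviozoba.

piorhuviozoba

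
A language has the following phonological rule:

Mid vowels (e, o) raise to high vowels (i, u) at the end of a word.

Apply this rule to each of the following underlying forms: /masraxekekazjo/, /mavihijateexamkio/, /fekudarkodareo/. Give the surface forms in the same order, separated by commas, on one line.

/masraxekekazjo/: /o/ is a mid vowel in word-final position, so it raises to [u]. → [masraxekekazju].
/mavihijateexamkio/: /o/ is a mid vowel in word-final position, so it raises to [u]. → [mavihijateexamkiu].
/fekudarkodareo/: /o/ is a mid vowel in word-final position, so it raises to [u]. → [fekudarkodareu].

masraxekekazju, mavihijateexamkiu, fekudarkodareu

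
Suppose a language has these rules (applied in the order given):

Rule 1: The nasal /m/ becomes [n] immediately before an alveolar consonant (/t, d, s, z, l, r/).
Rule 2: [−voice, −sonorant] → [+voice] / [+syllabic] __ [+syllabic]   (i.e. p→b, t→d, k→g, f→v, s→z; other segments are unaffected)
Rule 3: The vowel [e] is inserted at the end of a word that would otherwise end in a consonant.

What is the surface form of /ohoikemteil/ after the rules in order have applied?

Rule 1 (nasal place assimilation): /m/ precedes the alveolar consonant /t/, so it assimilates in place to [n]. /ohoikemteil/ → ohoikenteil.
Rule 2 (intervocalic voicing): /k/ is a voiceless obstruent between vowels /i/ and /e/, so it voices to [g]. /ohoikenteil/ → ohoigenteil.
Rule 3 (final e-epenthesis): the form ends in the consonant /l/, so [e] is inserted word-finally. /ohoigenteil/ → ohoigenteile.

ohoigenteile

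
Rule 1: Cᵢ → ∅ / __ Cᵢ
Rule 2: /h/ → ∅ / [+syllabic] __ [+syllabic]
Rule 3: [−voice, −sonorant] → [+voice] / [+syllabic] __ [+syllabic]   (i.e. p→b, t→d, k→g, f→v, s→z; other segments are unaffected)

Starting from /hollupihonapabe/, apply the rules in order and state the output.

holubionababe

Rule 1 (degemination): /ll/ is a geminate; the first /l/ deletes. /hollupihonapabe/ → holupihonapabe.
Rule 2 (intervocalic h-deletion): /h/ occurs between vowels /i/ and /o/, so it deletes. /holupihonapabe/ → holupionapabe.
Rule 3 (intervocalic voicing): /p/ is a voiceless obstruent between vowels /u/ and /i/, so it voices to [b]. /p/ is a voiceless obstruent between vowels /a/ and /a/, so it voices to [b]. /holupionapabe/ → holubionababe.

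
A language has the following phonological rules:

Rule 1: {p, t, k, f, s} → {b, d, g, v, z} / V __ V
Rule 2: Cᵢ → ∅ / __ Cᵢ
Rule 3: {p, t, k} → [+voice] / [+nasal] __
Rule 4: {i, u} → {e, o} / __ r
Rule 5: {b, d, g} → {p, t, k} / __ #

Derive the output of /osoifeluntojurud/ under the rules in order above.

ozoivelundojorut

Rule 1 (intervocalic voicing): /s/ is a voiceless obstruent between vowels /o/ and /o/, so it voices to [z]. /f/ is a voiceless obstruent between vowels /i/ and /e/, so it voices to [v]. /osoifeluntojurud/ → ozoiveluntojurud.
Rule 2 (degemination): no segment meets the environment; /ozoiveluntojurud/ is unchanged.
Rule 3 (post-nasal voicing): /t/ is a voiceless stop immediately after the nasal /n/, so it voices to [d]. /ozoiveluntojurud/ → ozoivelundojurud.
Rule 4 (pre-rhotic lowering): /u/ is a high vowel immediately before /r/, so it lowers to [o]. /ozoivelundojurud/ → ozoivelundojorud.
Rule 5 (final devoicing): /d/ is a voiced stop in word-final position, so it devoices to [t]. /ozoivelundojorud/ → ozoivelundojorut.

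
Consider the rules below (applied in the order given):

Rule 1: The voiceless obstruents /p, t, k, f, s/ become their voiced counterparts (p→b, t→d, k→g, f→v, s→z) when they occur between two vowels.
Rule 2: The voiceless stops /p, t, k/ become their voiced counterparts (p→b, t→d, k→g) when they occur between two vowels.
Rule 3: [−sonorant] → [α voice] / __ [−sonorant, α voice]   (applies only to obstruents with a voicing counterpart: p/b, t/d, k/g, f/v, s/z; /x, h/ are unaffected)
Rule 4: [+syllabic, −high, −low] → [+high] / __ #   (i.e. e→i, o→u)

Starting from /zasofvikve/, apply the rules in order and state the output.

Rule 1 (intervocalic voicing): /s/ is a voiceless obstruent between vowels /a/ and /o/, so it voices to [z]. /zasofvikve/ → zazofvikve.
Rule 2 (intervocalic voicing): no segment meets the environment; /zazofvikve/ is unchanged.
Rule 3 (regressive voicing assimilation): /f/ precedes the voiced obstruent /v/, so it voices to [v] by assimilation. /k/ precedes the voiced obstruent /v/, so it voices to [g] by assimilation. /zazofvikve/ → zazovvigve.
Rule 4 (final vowel raising): /e/ is a mid vowel in word-final position, so it raises to [i]. /zazovvigve/ → zazovvigvi.

zazovvigvi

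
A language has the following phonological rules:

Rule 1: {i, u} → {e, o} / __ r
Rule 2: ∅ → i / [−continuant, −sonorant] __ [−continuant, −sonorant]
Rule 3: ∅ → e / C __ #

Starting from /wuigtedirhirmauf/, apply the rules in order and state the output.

Rule 1 (pre-rhotic lowering): /i/ is a high vowel immediately before /r/, so it lowers to [e]. /i/ is a high vowel immediately before /r/, so it lowers to [e]. /wuigtedirhirmauf/ → wuigtederhermauf.
Rule 2 (stop-cluster i-epenthesis): /g/ and /t/ form a stop–stop cluster, so [i] is inserted between them. /wuigtederhermauf/ → wuigitederhermauf.
Rule 3 (final e-epenthesis): the form ends in the consonant /f/, so [e] is inserted word-finally. /wuigitederhermauf/ → wuigitederhermaufe.

wuigitederhermaufe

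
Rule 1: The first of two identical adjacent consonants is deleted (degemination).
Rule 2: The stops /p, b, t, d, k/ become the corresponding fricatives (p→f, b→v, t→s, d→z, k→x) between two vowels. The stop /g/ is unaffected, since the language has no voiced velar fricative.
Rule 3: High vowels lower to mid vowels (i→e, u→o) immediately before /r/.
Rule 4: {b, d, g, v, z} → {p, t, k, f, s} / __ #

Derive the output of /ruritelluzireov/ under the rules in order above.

roriseluzereof

Rule 1 (degemination): /ll/ is a geminate; the first /l/ deletes. /ruritelluzireov/ → ruriteluzireov.
Rule 2 (intervocalic spirantization): /t/ is a stop between vowels /i/ and /e/, so it spirantizes to the fricative [s]. /ruriteluzireov/ → ruriseluzireov.
Rule 3 (pre-rhotic lowering): /u/ is a high vowel immediately before /r/, so it lowers to [o]. /i/ is a high vowel immediately before /r/, so it lowers to [e]. /ruriseluzireov/ → roriseluzereov.
Rule 4 (final devoicing): /v/ is a voiced obstruent in word-final position, so it devoices to [f]. /roriseluzereov/ → roriseluzereof.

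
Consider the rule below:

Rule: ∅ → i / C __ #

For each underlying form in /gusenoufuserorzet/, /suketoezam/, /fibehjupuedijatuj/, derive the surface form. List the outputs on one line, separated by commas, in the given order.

/gusenoufuserorzet/: the form ends in the consonant /t/, so [i] is inserted word-finally. → [gusenoufuserorzeti].
/suketoezam/: the form ends in the consonant /m/, so [i] is inserted word-finally. → [suketoezami].
/fibehjupuedijatuj/: the form ends in the consonant /j/, so [i] is inserted word-finally. → [fibehjupuedijatuji].

gusenoufuserorzeti, suketoezami, fibehjupuedijatuji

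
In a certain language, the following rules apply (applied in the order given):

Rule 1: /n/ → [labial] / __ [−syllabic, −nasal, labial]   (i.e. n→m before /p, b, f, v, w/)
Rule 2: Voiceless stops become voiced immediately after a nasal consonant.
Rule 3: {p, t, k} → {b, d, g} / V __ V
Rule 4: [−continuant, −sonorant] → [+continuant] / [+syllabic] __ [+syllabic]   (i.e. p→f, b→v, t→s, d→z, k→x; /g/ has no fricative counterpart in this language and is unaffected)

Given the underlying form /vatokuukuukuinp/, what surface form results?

Rule 1 (nasal place assimilation): /n/ precedes the labial consonant /p/, so it assimilates in place to [m]. /vatokuukuukuinp/ → vatokuukuukuimp.
Rule 2 (post-nasal voicing): /p/ is a voiceless stop immediately after the nasal /m/, so it voices to [b]. /vatokuukuukuimp/ → vatokuukuukuimb.
Rule 3 (intervocalic voicing): /t/ is a voiceless stop between vowels /a/ and /o/, so it voices to [d]. /k/ is a voiceless stop between vowels /o/ and /u/, so it voices to [g]. /k/ is a voiceless stop between vowels /u/ and /u/, so it voices to [g]. /k/ is a voiceless stop between vowels /u/ and /u/, so it voices to [g]. /vatokuukuukuimb/ → vadoguuguuguimb.
Rule 4 (intervocalic spirantization): /d/ is a stop between vowels /a/ and /o/, so it spirantizes to the fricative [z]. /vadoguuguuguimb/ → vazoguuguuguimb.

vazoguuguuguimb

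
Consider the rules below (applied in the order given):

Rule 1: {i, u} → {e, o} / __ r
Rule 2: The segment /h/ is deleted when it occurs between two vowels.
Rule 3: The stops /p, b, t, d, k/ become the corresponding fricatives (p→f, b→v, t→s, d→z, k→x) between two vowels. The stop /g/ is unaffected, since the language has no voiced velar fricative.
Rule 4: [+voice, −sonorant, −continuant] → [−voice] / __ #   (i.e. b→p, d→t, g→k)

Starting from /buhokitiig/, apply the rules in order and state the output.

buoxisiik

Rule 1 (pre-rhotic lowering): no segment meets the environment; /buhokitiig/ is unchanged.
Rule 2 (intervocalic h-deletion): /h/ occurs between vowels /u/ and /o/, so it deletes. /buhokitiig/ → buokitiig.
Rule 3 (intervocalic spirantization): /k/ is a stop between vowels /o/ and /i/, so it spirantizes to the fricative [x]. /t/ is a stop between vowels /i/ and /i/, so it spirantizes to the fricative [s]. /buokitiig/ → buoxisiig.
Rule 4 (final devoicing): /g/ is a voiced stop in word-final position, so it devoices to [k]. /buoxisiig/ → buoxisiik.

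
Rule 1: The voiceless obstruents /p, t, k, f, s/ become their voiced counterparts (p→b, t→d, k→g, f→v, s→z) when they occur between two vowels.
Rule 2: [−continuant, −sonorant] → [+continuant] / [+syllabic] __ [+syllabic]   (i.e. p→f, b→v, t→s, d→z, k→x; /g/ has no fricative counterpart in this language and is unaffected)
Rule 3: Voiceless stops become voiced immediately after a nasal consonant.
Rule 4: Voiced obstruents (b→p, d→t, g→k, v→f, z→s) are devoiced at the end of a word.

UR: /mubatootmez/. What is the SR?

Rule 1 (intervocalic voicing): /t/ is a voiceless obstruent between vowels /a/ and /o/, so it voices to [d]. /mubatootmez/ → mubadootmez.
Rule 2 (intervocalic spirantization): /b/ is a stop between vowels /u/ and /a/, so it spirantizes to the fricative [v]. /d/ is a stop between vowels /a/ and /o/, so it spirantizes to the fricative [z]. /mubadootmez/ → muvazootmez.
Rule 3 (post-nasal voicing): no segment meets the environment; /muvazootmez/ is unchanged.
Rule 4 (final devoicing): /z/ is a voiced obstruent in word-final position, so it devoices to [s]. /muvazootmez/ → muvazootmes.

muvazootmes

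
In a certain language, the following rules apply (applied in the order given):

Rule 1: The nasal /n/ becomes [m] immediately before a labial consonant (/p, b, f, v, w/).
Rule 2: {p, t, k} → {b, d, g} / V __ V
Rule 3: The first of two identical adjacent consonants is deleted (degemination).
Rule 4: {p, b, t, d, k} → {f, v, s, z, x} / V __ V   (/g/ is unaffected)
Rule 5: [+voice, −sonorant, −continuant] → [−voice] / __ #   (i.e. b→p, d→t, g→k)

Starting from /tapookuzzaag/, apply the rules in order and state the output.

tavooguzaak

Rule 1 (nasal place assimilation): no segment meets the environment; /tapookuzzaag/ is unchanged.
Rule 2 (intervocalic voicing): /p/ is a voiceless stop between vowels /a/ and /o/, so it voices to [b]. /k/ is a voiceless stop between vowels /o/ and /u/, so it voices to [g]. /tapookuzzaag/ → tabooguzzaag.
Rule 3 (degemination): /zz/ is a geminate; the first /z/ deletes. /tabooguzzaag/ → tabooguzaag.
Rule 4 (intervocalic spirantization): /b/ is a stop between vowels /a/ and /o/, so it spirantizes to the fricative [v]. /tabooguzaag/ → tavooguzaag.
Rule 5 (final devoicing): /g/ is a voiced stop in word-final position, so it devoices to [k]. /tavooguzaag/ → tavooguzaak.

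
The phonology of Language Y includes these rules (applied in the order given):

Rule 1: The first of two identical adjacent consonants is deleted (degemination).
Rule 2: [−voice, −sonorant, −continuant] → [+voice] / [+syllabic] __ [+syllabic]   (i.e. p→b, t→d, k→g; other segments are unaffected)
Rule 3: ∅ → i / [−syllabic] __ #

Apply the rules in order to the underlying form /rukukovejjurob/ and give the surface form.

rugugovejurobi

Rule 1 (degemination): /jj/ is a geminate; the first /j/ deletes. /rukukovejjurob/ → rukukovejurob.
Rule 2 (intervocalic voicing): /k/ is a voiceless stop between vowels /u/ and /u/, so it voices to [g]. /k/ is a voiceless stop between vowels /u/ and /o/, so it voices to [g]. /rukukovejurob/ → rugugovejurob.
Rule 3 (final i-epenthesis): the form ends in the consonant /b/, so [i] is inserted word-finally. /rugugovejurob/ → rugugovejurobi.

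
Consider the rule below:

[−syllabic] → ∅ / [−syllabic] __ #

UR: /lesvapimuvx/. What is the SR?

lesvapimuv

/x/ is the second consonant of a word-final cluster /vx/, so it deletes.
The other instances of /l/, /s/, /v/, /p/, /m/ do not occur in the required environment and remain unchanged.
Surface form: [lesvapimuv].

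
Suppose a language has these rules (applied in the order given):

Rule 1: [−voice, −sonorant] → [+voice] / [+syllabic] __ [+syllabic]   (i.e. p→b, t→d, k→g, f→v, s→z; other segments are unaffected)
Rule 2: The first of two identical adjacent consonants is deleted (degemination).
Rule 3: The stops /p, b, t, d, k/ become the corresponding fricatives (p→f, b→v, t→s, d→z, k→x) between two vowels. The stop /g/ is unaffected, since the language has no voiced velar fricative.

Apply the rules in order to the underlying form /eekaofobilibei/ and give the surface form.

eegaovovilivei

Rule 1 (intervocalic voicing): /k/ is a voiceless obstruent between vowels /e/ and /a/, so it voices to [g]. /f/ is a voiceless obstruent between vowels /o/ and /o/, so it voices to [v]. /eekaofobilibei/ → eegaovobilibei.
Rule 2 (degemination): no segment meets the environment; /eegaovobilibei/ is unchanged.
Rule 3 (intervocalic spirantization): /b/ is a stop between vowels /o/ and /i/, so it spirantizes to the fricative [v]. /b/ is a stop between vowels /i/ and /e/, so it spirantizes to the fricative [v]. /eegaovobilibei/ → eegaovovilivei.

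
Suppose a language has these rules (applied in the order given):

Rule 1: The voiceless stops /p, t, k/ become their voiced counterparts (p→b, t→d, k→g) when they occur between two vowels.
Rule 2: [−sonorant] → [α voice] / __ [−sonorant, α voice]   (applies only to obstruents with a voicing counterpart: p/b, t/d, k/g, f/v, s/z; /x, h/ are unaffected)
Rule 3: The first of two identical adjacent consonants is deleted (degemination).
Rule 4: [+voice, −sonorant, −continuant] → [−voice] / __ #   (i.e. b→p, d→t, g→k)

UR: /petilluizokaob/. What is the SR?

pediluizogaop

Rule 1 (intervocalic voicing): /t/ is a voiceless stop between vowels /e/ and /i/, so it voices to [d]. /k/ is a voiceless stop between vowels /o/ and /a/, so it voices to [g]. /petilluizokaob/ → pedilluizogaob.
Rule 2 (regressive voicing assimilation): no segment meets the environment; /pedilluizogaob/ is unchanged.
Rule 3 (degemination): /ll/ is a geminate; the first /l/ deletes. /pedilluizogaob/ → pediluizogaob.
Rule 4 (final devoicing): /b/ is a voiced stop in word-final position, so it devoices to [p]. /pediluizogaob/ → pediluizogaop.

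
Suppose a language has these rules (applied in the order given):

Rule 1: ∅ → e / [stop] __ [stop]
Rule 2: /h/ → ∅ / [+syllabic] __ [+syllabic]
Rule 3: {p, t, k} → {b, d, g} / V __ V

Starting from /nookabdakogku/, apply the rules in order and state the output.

noogabedagogegu

Rule 1 (stop-cluster e-epenthesis): /b/ and /d/ form a stop–stop cluster, so [e] is inserted between them. /g/ and /k/ form a stop–stop cluster, so [e] is inserted between them. /nookabdakogku/ → nookabedakogeku.
Rule 2 (intervocalic h-deletion): no segment meets the environment; /nookabedakogeku/ is unchanged.
Rule 3 (intervocalic voicing): /k/ is a voiceless stop between vowels /o/ and /a/, so it voices to [g]. /k/ is a voiceless stop between vowels /a/ and /o/, so it voices to [g]. /k/ is a voiceless stop between vowels /e/ and /u/, so it voices to [g]. /nookabedakogeku/ → noogabedagogegu.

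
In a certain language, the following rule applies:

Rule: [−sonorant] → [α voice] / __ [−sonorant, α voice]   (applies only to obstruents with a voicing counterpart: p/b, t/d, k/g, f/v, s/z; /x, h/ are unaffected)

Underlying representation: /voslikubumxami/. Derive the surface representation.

voslikubumxami

No segment of /voslikubumxami/ meets the structural description of the rule, so the form surfaces unchanged.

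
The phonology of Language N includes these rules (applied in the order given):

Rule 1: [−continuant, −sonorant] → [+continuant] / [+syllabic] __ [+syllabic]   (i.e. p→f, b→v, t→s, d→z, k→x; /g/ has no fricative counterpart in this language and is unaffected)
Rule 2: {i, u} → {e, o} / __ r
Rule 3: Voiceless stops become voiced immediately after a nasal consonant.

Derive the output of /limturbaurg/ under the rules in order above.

Rule 1 (intervocalic spirantization): no segment meets the environment; /limturbaurg/ is unchanged.
Rule 2 (pre-rhotic lowering): /u/ is a high vowel immediately before /r/, so it lowers to [o]. /u/ is a high vowel immediately before /r/, so it lowers to [o]. /limturbaurg/ → limtorbaorg.
Rule 3 (post-nasal voicing): /t/ is a voiceless stop immediately after the nasal /m/, so it voices to [d]. /limtorbaorg/ → limdorbaorg.

limdorbaorg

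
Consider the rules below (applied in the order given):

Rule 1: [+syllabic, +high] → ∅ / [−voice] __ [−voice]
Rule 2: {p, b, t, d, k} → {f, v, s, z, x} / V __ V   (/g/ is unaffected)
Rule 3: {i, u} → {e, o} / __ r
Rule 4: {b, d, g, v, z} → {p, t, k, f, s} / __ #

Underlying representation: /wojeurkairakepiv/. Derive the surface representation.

Rule 1 (high vowel syncope): no segment meets the environment; /wojeurkairakepiv/ is unchanged.
Rule 2 (intervocalic spirantization): /k/ is a stop between vowels /a/ and /e/, so it spirantizes to the fricative [x]. /p/ is a stop between vowels /e/ and /i/, so it spirantizes to the fricative [f]. /wojeurkairakepiv/ → wojeurkairaxefiv.
Rule 3 (pre-rhotic lowering): /u/ is a high vowel immediately before /r/, so it lowers to [o]. /i/ is a high vowel immediately before /r/, so it lowers to [e]. /wojeurkairaxefiv/ → wojeorkaeraxefiv.
Rule 4 (final devoicing): /v/ is a voiced obstruent in word-final position, so it devoices to [f]. /wojeorkaeraxefiv/ → wojeorkaeraxefif.

wojeorkaeraxefif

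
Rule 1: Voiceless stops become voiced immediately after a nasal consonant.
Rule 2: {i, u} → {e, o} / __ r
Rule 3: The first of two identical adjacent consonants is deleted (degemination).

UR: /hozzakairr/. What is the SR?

hozakaer

Rule 1 (post-nasal voicing): no segment meets the environment; /hozzakairr/ is unchanged.
Rule 2 (pre-rhotic lowering): /i/ is a high vowel immediately before /r/, so it lowers to [e]. /hozzakairr/ → hozzakaerr.
Rule 3 (degemination): /zz/ is a geminate; the first /z/ deletes. /rr/ is a geminate; the first /r/ deletes. /hozzakaerr/ → hozakaer.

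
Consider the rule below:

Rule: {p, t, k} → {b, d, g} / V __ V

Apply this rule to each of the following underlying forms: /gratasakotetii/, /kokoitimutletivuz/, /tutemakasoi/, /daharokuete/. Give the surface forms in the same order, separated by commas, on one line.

/gratasakotetii/: /t/ is a voiceless stop between vowels /a/ and /a/, so it voices to [d]. /k/ is a voiceless stop between vowels /a/ and /o/, so it voices to [g]. /t/ is a voiceless stop between vowels /o/ and /e/, so it voices to [d]. /t/ is a voiceless stop between vowels /e/ and /i/, so it voices to [d]. → [gradasagodedii].
/kokoitimutletivuz/: /k/ is a voiceless stop between vowels /o/ and /o/, so it voices to [g]. /t/ is a voiceless stop between vowels /i/ and /i/, so it voices to [d]. /t/ is a voiceless stop between vowels /e/ and /i/, so it voices to [d]. → [kogoidimutledivuz].
/tutemakasoi/: /t/ is a voiceless stop between vowels /u/ and /e/, so it voices to [d]. /k/ is a voiceless stop between vowels /a/ and /a/, so it voices to [g]. → [tudemagasoi].
/daharokuete/: /k/ is a voiceless stop between vowels /o/ and /u/, so it voices to [g]. /t/ is a voiceless stop between vowels /e/ and /e/, so it voices to [d]. → [daharoguede].

gradasagodedii, kogoidimutledivuz, tudemagasoi, daharoguede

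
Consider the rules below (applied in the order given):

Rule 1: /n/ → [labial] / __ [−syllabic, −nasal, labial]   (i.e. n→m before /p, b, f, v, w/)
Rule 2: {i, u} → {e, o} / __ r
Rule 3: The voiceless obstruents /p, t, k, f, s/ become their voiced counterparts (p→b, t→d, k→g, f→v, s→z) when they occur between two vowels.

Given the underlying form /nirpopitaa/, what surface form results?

Rule 1 (nasal place assimilation): no segment meets the environment; /nirpopitaa/ is unchanged.
Rule 2 (pre-rhotic lowering): /i/ is a high vowel immediately before /r/, so it lowers to [e]. /nirpopitaa/ → nerpopitaa.
Rule 3 (intervocalic voicing): /p/ is a voiceless obstruent between vowels /o/ and /i/, so it voices to [b]. /t/ is a voiceless obstruent between vowels /i/ and /a/, so it voices to [d]. /nerpopitaa/ → nerpobidaa.

nerpobidaa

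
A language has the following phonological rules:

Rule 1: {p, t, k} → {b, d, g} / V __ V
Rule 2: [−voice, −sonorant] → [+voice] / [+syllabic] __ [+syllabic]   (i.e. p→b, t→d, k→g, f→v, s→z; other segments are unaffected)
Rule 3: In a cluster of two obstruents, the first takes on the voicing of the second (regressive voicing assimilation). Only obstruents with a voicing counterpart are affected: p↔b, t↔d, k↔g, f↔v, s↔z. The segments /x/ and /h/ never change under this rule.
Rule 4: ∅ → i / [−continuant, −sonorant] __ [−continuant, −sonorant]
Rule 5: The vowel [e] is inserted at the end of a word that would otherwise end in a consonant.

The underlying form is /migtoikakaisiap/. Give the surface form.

mikitoigagaiziape

Rule 1 (intervocalic voicing): /k/ is a voiceless stop between vowels /i/ and /a/, so it voices to [g]. /k/ is a voiceless stop between vowels /a/ and /a/, so it voices to [g]. /migtoikakaisiap/ → migtoigagaisiap.
Rule 2 (intervocalic voicing): /s/ is a voiceless obstruent between vowels /i/ and /i/, so it voices to [z]. /migtoigagaisiap/ → migtoigagaiziap.
Rule 3 (regressive voicing assimilation): /g/ precedes the voiceless obstruent /t/, so it devoices to [k] by assimilation. /migtoigagaiziap/ → miktoigagaiziap.
Rule 4 (stop-cluster i-epenthesis): /k/ and /t/ form a stop–stop cluster, so [i] is inserted between them. /miktoigagaiziap/ → mikitoigagaiziap.
Rule 5 (final e-epenthesis): the form ends in the consonant /p/, so [e] is inserted word-finally. /mikitoigagaiziap/ → mikitoigagaiziape.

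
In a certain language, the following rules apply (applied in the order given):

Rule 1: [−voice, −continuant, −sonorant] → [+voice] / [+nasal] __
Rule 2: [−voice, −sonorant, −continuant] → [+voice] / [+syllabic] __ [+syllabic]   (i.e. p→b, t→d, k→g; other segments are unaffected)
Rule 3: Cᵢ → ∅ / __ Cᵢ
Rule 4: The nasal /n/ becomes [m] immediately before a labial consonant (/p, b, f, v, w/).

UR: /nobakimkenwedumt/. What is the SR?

nobagimgemwedumd

Rule 1 (post-nasal voicing): /k/ is a voiceless stop immediately after the nasal /m/, so it voices to [g]. /t/ is a voiceless stop immediately after the nasal /m/, so it voices to [d]. /nobakimkenwedumt/ → nobakimgenwedumd.
Rule 2 (intervocalic voicing): /k/ is a voiceless stop between vowels /a/ and /i/, so it voices to [g]. /nobakimgenwedumd/ → nobagimgenwedumd.
Rule 3 (degemination): no segment meets the environment; /nobagimgenwedumd/ is unchanged.
Rule 4 (nasal place assimilation): /n/ precedes the labial consonant /w/, so it assimilates in place to [m]. /nobagimgenwedumd/ → nobagimgemwedumd.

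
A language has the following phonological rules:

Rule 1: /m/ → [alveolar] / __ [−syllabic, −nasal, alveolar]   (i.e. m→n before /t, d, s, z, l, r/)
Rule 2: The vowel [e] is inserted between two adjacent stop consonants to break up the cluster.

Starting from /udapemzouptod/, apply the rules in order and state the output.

udapenzoupetod

Rule 1 (nasal place assimilation): /m/ precedes the alveolar consonant /z/, so it assimilates in place to [n]. /udapemzouptod/ → udapenzouptod.
Rule 2 (stop-cluster e-epenthesis): /p/ and /t/ form a stop–stop cluster, so [e] is inserted between them. /udapenzouptod/ → udapenzoupetod.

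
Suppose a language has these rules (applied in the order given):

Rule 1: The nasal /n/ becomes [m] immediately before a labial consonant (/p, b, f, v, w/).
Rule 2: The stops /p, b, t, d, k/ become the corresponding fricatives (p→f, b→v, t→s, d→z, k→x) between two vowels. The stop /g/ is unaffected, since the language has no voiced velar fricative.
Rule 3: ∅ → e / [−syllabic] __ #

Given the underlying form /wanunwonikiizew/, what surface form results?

wanumwonixiizewe

Rule 1 (nasal place assimilation): /n/ precedes the labial consonant /w/, so it assimilates in place to [m]. /wanunwonikiizew/ → wanumwonikiizew.
Rule 2 (intervocalic spirantization): /k/ is a stop between vowels /i/ and /i/, so it spirantizes to the fricative [x]. /wanumwonikiizew/ → wanumwonixiizew.
Rule 3 (final e-epenthesis): the form ends in the consonant /w/, so [e] is inserted word-finally. /wanumwonixiizew/ → wanumwonixiizewe.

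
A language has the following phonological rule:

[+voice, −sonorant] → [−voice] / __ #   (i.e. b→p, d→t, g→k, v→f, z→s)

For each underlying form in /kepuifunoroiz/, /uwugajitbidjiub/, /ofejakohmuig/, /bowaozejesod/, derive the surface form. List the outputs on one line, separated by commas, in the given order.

kepuifunorois, uwugajitbidjiup, ofejakohmuik, bowaozejesot

/kepuifunoroiz/: /z/ is a voiced obstruent in word-final position, so it devoices to [s]. → [kepuifunorois].
/uwugajitbidjiub/: /b/ is a voiced obstruent in word-final position, so it devoices to [p]. → [uwugajitbidjiup].
/ofejakohmuig/: /g/ is a voiced obstruent in word-final position, so it devoices to [k]. → [ofejakohmuik].
/bowaozejesod/: /d/ is a voiced obstruent in word-final position, so it devoices to [t]. → [bowaozejesot].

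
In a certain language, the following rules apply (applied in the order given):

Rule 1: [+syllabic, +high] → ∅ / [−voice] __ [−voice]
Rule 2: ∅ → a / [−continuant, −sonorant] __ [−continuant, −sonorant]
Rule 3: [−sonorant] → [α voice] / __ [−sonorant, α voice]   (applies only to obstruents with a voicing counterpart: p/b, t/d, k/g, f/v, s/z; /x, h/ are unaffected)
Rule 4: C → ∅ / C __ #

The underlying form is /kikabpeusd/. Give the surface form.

kakabapeuz

Rule 1 (high vowel syncope): /i/ is a high vowel flanked by voiceless consonants /k/ and /k/, so it deletes. /kikabpeusd/ → kkabpeusd.
Rule 2 (stop-cluster a-epenthesis): /k/ and /k/ form a stop–stop cluster, so [a] is inserted between them. /b/ and /p/ form a stop–stop cluster, so [a] is inserted between them. /kkabpeusd/ → kakabapeusd.
Rule 3 (regressive voicing assimilation): /s/ precedes the voiced obstruent /d/, so it voices to [z] by assimilation. /kakabapeusd/ → kakabapeuzd.
Rule 4 (final cluster simplification): /d/ is the second consonant of a word-final cluster /zd/, so it deletes. /kakabapeuzd/ → kakabapeuz.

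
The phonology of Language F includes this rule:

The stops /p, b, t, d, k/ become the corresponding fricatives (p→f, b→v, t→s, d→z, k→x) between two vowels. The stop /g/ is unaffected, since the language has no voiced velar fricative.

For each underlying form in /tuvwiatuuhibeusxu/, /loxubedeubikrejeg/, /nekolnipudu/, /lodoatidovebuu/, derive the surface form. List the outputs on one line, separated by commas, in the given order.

/tuvwiatuuhibeusxu/: /t/ is a stop between vowels /a/ and /u/, so it spirantizes to the fricative [s]. /b/ is a stop between vowels /i/ and /e/, so it spirantizes to the fricative [v]. → [tuvwiasuuhiveusxu].
/loxubedeubikrejeg/: /b/ is a stop between vowels /u/ and /e/, so it spirantizes to the fricative [v]. /d/ is a stop between vowels /e/ and /e/, so it spirantizes to the fricative [z]. /b/ is a stop between vowels /u/ and /i/, so it spirantizes to the fricative [v]. → [loxuvezeuvikrejeg].
/nekolnipudu/: /k/ is a stop between vowels /e/ and /o/, so it spirantizes to the fricative [x]. /p/ is a stop between vowels /i/ and /u/, so it spirantizes to the fricative [f]. /d/ is a stop between vowels /u/ and /u/, so it spirantizes to the fricative [z]. → [nexolnifuzu].
/lodoatidovebuu/: /d/ is a stop between vowels /o/ and /o/, so it spirantizes to the fricative [z]. /t/ is a stop between vowels /a/ and /i/, so it spirantizes to the fricative [s]. /d/ is a stop between vowels /i/ and /o/, so it spirantizes to the fricative [z]. /b/ is a stop between vowels /e/ and /u/, so it spirantizes to the fricative [v]. → [lozoasizovevuu].

tuvwiasuuhiveusxu, loxuvezeuvikrejeg, nexolnifuzu, lozoasizovevuu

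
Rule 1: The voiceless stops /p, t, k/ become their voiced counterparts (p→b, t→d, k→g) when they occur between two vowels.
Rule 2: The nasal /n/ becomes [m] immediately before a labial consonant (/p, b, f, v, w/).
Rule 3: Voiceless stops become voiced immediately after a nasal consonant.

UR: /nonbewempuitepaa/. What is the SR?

Rule 1 (intervocalic voicing): /t/ is a voiceless stop between vowels /i/ and /e/, so it voices to [d]. /p/ is a voiceless stop between vowels /e/ and /a/, so it voices to [b]. /nonbewempuitepaa/ → nonbewempuidebaa.
Rule 2 (nasal place assimilation): /n/ precedes the labial consonant /b/, so it assimilates in place to [m]. /nonbewempuidebaa/ → nombewempuidebaa.
Rule 3 (post-nasal voicing): /p/ is a voiceless stop immediately after the nasal /m/, so it voices to [b]. /nombewempuidebaa/ → nombewembuidebaa.

nombewembuidebaa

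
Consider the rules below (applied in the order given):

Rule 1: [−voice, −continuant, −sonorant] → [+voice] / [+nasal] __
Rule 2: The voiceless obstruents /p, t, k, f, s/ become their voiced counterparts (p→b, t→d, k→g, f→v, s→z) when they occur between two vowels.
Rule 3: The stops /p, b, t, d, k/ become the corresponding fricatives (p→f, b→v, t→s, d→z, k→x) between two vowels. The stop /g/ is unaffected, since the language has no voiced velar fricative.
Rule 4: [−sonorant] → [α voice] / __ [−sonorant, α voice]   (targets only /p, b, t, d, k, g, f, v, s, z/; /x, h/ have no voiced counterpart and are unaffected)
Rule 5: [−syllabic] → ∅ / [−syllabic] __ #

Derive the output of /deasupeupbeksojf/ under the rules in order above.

deazuveubbeksoj

Rule 1 (post-nasal voicing): no segment meets the environment; /deasupeupbeksojf/ is unchanged.
Rule 2 (intervocalic voicing): /s/ is a voiceless obstruent between vowels /a/ and /u/, so it voices to [z]. /p/ is a voiceless obstruent between vowels /u/ and /e/, so it voices to [b]. /deasupeupbeksojf/ → deazubeupbeksojf.
Rule 3 (intervocalic spirantization): /b/ is a stop between vowels /u/ and /e/, so it spirantizes to the fricative [v]. /deazubeupbeksojf/ → deazuveupbeksojf.
Rule 4 (regressive voicing assimilation): /p/ precedes the voiced obstruent /b/, so it voices to [b] by assimilation. /deazuveupbeksojf/ → deazuveubbeksojf.
Rule 5 (final cluster simplification): /f/ is the second consonant of a word-final cluster /jf/, so it deletes. /deazuveubbeksojf/ → deazuveubbeksoj.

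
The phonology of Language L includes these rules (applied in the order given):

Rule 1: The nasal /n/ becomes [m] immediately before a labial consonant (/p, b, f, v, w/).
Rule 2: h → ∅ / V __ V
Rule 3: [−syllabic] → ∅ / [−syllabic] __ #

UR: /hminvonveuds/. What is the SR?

hmimvomveud

Rule 1 (nasal place assimilation): /n/ precedes the labial consonant /v/, so it assimilates in place to [m]. /n/ precedes the labial consonant /v/, so it assimilates in place to [m]. /hminvonveuds/ → hmimvomveuds.
Rule 2 (intervocalic h-deletion): no segment meets the environment; /hmimvomveuds/ is unchanged.
Rule 3 (final cluster simplification): /s/ is the second consonant of a word-final cluster /ds/, so it deletes. /hmimvomveuds/ → hmimvomveud.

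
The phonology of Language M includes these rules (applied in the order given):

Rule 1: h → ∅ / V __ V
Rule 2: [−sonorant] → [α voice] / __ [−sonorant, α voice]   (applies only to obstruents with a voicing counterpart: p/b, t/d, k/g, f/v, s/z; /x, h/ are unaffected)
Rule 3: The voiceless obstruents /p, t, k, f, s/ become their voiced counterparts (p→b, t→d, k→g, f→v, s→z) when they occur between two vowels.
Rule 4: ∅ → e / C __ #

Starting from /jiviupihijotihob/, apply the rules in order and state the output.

Rule 1 (intervocalic h-deletion): /h/ occurs between vowels /i/ and /i/, so it deletes. /h/ occurs between vowels /i/ and /o/, so it deletes. /jiviupihijotihob/ → jiviupiijotiob.
Rule 2 (regressive voicing assimilation): no segment meets the environment; /jiviupiijotiob/ is unchanged.
Rule 3 (intervocalic voicing): /p/ is a voiceless obstruent between vowels /u/ and /i/, so it voices to [b]. /t/ is a voiceless obstruent between vowels /o/ and /i/, so it voices to [d]. /jiviupiijotiob/ → jiviubiijodiob.
Rule 4 (final e-epenthesis): the form ends in the consonant /b/, so [e] is inserted word-finally. /jiviubiijodiob/ → jiviubiijodiobe.

jiviubiijodiobe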